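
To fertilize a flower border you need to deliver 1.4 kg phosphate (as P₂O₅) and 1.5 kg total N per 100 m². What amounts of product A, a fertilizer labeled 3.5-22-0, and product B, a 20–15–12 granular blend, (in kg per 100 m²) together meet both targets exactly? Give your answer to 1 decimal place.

1.4 kg product A, 7.3 kg product B

Per-100 m² balance (a = product A, b = product B):
P₂O₅: 0.22·a + 0.15·b = 1.4
N: 0.035·a + 0.2·b = 1.5
Eliminate b: (row1) − 0.15/0.2·(row2) → 0.19375·a = 0.275, so a = 1.41935.
Then b = (1.5 − 0.035·1.41935) / 0.2 = 7.25161.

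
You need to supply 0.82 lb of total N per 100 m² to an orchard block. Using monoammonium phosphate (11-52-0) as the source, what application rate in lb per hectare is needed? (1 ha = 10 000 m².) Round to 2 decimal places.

745.45 lb of product per hectare

Product per 100 m² = 0.82 / 11% = 7.45455 lb.
Convert to per hectare: 7.45455 × 100 = 745.4545 lb.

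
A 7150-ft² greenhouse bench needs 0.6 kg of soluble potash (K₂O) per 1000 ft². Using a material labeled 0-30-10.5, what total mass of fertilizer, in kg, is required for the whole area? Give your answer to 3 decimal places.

Product per 1000 ft² = 0.6 / 10.5% = 5.71429 kg.
Total product = 5.71429 × 7150 / 1000 = 40.8571 kg.

40.857 kg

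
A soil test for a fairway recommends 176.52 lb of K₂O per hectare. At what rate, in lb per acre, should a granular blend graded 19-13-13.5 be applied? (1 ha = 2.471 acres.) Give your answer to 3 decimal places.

529.160 lb of product per acre

Product per hectare = 176.52 / 13.5% = 1307.56 lb.
Convert to per acre: 1307.56 × 0.404694 = 529.16048 lb.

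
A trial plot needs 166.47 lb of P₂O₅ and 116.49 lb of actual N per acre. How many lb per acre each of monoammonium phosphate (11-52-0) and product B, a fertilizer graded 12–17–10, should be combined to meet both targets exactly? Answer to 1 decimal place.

4.0 lb monoammonium phosphate, 967.1 lb product B

With a, b = lb per acre of monoammonium phosphate and product B:
P₂O₅: 0.52·a + 0.17·b = 166.47
N: 0.11·a + 0.12·b = 116.49
Solving simultaneously: a = 3.9611, b = 967.119.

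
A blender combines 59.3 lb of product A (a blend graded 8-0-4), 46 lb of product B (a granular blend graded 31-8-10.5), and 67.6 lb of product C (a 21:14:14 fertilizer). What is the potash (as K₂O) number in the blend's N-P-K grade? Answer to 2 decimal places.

Total mass = 59.3 + 46 + 67.6 = 172.9 lb.
K₂O mass = 4%×59.3 + 10.5%×46 + 14%×67.6 = 16.666 lb.
% K₂O = 16.666 / 172.9 = 9.6391%.

9.64% K₂O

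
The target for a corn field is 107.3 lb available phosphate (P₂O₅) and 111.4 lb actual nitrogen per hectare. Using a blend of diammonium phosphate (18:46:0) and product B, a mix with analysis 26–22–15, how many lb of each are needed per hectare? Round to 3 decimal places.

42.375 lb diammonium phosphate, 399.125 lb product B

Per-hectare balance (a = diammonium phosphate, b = product B):
P₂O₅: 0.46·a + 0.22·b = 107.3
N: 0.18·a + 0.26·b = 111.4
Eliminate b: (row1) − 0.22/0.26·(row2) → 0.307692·a = 13.0385, so a = 42.375.
Then b = (111.4 − 0.18·42.375) / 0.26 = 399.125.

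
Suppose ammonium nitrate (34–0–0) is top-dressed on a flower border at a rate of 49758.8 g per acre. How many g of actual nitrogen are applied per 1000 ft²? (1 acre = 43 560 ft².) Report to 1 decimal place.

nitrogen per acre = 49758.8 × 34% = 16918 g.
Convert to per 1000 ft²: 16918 × 0.0229568 = 388.384 g.

388.4 g N per thousand sq ft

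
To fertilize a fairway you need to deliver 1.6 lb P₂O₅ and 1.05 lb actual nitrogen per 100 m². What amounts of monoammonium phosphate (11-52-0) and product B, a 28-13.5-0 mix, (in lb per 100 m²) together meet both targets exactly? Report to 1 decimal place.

2.3 lb monoammonium phosphate, 2.8 lb product B

With a, b = lb per 100 m² of monoammonium phosphate and product B:
P₂O₅: 0.52·a + 0.135·b = 1.6
N: 0.11·a + 0.28·b = 1.05
Eliminate b: (row1) − 0.135/0.28·(row2) → 0.466964·a = 1.09375, so a = 2.34226.
Then b = (1.05 − 0.11·2.34226) / 0.28 = 2.82983.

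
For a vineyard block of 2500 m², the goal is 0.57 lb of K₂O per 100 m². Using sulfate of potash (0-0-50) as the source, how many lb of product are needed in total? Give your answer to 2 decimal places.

28.50 lb

Product per 100 m² = 0.57 / 50% = 1.14 lb.
Total product = 1.14 × 2500 / 100 = 28.5 lb.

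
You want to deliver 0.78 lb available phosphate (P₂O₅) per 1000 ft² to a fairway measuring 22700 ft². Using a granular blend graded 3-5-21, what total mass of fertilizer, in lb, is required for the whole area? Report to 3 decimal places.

354.120 lb

Product per 1000 ft² = 0.78 / 5% = 15.6 lb.
Total product = 15.6 × 22700 / 1000 = 354.12 lb.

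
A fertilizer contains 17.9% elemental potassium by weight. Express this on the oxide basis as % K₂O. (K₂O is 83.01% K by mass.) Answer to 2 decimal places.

%K₂O = 17.9 / 0.8301 = 21.5637%.

21.56% K₂O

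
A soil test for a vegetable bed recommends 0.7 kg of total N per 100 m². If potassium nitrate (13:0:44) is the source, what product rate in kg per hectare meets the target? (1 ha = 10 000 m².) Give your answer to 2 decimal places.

538.46 kg of product per hectare

Product per 100 m² = 0.7 / 13% = 5.38462 kg.
Convert to per hectare: 5.38462 × 100 = 538.462 kg.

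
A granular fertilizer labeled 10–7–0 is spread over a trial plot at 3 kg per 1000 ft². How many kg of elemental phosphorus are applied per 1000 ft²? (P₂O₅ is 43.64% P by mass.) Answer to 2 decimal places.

P₂O₅ per 1000 ft² = 3 × 7% = 0.21 kg.
Elemental P = 0.21 × 0.4364 = 0.091644 kg per 1000 ft².

0.09 kg P per thousand sq ft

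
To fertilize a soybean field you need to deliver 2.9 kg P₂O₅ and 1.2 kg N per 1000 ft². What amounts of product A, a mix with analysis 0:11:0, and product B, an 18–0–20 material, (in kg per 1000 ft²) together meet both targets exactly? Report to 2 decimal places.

With a, b = kg per 1000 ft² of product A and product B:
P₂O₅: 0.11·a + 0·b = 2.9
N: 0·a + 0.18·b = 1.2
Solving simultaneously: a = 26.3636, b = 6.66667.

26.36 kg product A, 6.67 kg product B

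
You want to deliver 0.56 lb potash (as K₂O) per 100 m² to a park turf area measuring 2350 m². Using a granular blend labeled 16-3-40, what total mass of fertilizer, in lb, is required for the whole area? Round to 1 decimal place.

32.9 lb

Product per 100 m² = 0.56 / 40% = 1.4 lb.
Total product = 1.4 × 2350 / 100 = 32.9 lb.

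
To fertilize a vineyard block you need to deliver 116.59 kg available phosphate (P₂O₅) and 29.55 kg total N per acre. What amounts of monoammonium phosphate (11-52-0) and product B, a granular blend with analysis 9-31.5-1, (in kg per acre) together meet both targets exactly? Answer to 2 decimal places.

97.52 kg monoammonium phosphate, 209.14 kg product B

Per-acre balance (a = monoammonium phosphate, b = product B):
P₂O₅: 0.52·a + 0.315·b = 116.59
N: 0.11·a + 0.09·b = 29.55
From row1: a = (116.59 − 0.315·b) / 0.52.
Into row2: 0.11·(116.59 − 0.315·b)/0.52 + 0.09·b = 29.55 → b = 209.144, a = 97.5185.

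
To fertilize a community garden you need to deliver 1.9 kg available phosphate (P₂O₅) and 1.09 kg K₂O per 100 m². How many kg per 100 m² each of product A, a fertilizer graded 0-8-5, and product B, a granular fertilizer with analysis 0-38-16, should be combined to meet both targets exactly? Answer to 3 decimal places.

17.774 kg product A, 1.258 kg product B

With a, b = kg per 100 m² of product A and product B:
P₂O₅: 0.08·a + 0.38·b = 1.9
K₂O: 0.05·a + 0.16·b = 1.09
From row1: a = (1.9 − 0.38·b) / 0.08.
Into row2: 0.05·(1.9 − 0.38·b)/0.08 + 0.16·b = 1.09 → b = 1.25806, a = 17.7742.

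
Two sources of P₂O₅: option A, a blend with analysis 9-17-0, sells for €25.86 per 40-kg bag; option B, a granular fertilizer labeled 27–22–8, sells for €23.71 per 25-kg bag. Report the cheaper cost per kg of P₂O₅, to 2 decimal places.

option A: P₂O₅ per bag = 40 × 17% = 6.8 kg; cost = 25.86 / 6.8 = €3.8029/kg P₂O₅.
option B: P₂O₅ per bag = 25 × 22% = 5.5 kg; cost = 23.71 / 5.5 = €4.3109/kg P₂O₅.
option A is cheaper.

€3.80 per kg P₂O₅ (option A)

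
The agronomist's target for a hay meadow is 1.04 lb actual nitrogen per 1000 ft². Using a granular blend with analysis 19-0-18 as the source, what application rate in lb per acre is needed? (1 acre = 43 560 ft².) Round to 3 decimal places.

238.434 lb of product per acre

Product per 1000 ft² = 1.04 / 19% = 5.47368 lb.
Convert to per acre: 5.47368 × 43.56 = 238.4337 lb.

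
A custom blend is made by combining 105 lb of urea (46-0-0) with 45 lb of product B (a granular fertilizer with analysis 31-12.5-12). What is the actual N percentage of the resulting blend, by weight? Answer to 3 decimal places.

41.500% N

Total mass = 105 + 45 = 150 lb.
N mass = 46%×105 + 31%×45 = 62.25 lb.
% N = 62.25 / 150 = 41.5%.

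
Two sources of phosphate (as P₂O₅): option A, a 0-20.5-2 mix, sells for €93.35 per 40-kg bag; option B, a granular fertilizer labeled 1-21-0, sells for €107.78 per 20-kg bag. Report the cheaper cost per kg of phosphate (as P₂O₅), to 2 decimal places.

€11.38 per kg P₂O₅ (option A)

option A: P₂O₅ per bag = 40 × 20.5% = 8.2 kg; cost = 93.35 / 8.2 = €11.3841/kg P₂O₅.
option B: P₂O₅ per bag = 20 × 21% = 4.2 kg; cost = 107.78 / 4.2 = €25.6619/kg P₂O₅.
option A is cheaper.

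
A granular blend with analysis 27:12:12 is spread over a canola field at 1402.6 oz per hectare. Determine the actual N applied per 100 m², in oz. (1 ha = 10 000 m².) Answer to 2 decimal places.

nitrogen per hectare = 1402.6 × 27% = 378.702 oz.
Convert to per 100 m²: 378.702 × 0.01 = 3.78702 oz.

3.79 oz N per hundred sq m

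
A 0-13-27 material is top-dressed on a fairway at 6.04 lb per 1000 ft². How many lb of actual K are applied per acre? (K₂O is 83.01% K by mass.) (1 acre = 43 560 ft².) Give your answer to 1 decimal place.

K₂O per 1000 ft² = 6.04 × 27% = 1.6308 lb.
Elemental K = 1.6308 × 0.8301 = 1.35373 lb per 1000 ft².
Convert to per acre: 1.35373 × 43.56 = 58.9684 lb.

59.0 lb K per acre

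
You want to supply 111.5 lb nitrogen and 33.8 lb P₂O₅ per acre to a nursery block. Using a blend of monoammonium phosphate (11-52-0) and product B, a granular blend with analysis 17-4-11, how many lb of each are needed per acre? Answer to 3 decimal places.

Let a = lb of monoammonium phosphate, b = lb of product B (per acre).
N: 0.11·a + 0.17·b = 111.5
P₂O₅: 0.52·a + 0.04·b = 33.8
Eliminate b: (row1) − 0.17/0.04·(row2) → -2.1·a = -32.15, so a = 15.3095.
Then b = (33.8 − 0.52·15.3095) / 0.04 = 645.9762.

15.310 lb monoammonium phosphate, 645.976 lb product B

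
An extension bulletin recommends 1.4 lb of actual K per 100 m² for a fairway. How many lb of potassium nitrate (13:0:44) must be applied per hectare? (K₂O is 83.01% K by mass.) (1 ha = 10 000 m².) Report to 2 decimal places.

As K₂O: 1.4 / 0.8301 = 1.68654 lb per 100 m².
Product per 100 m² = 1.68654 / 44% = 3.83305 lb.
Convert to per hectare: 3.83305 × 100 = 383.305 lb.

383.31 lb of product per hectare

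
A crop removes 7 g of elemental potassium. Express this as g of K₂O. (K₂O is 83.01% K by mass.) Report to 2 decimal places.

K₂O = 7 / 0.8301 = 8.43272 g.

8.43 g K₂O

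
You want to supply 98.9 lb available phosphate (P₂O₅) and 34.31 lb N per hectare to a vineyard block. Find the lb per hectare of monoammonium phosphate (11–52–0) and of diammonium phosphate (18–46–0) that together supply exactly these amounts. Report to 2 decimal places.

46.96 lb monoammonium phosphate, 161.91 lb diammonium phosphate

Per-hectare balance (a = monoammonium phosphate, b = diammonium phosphate):
P₂O₅: 0.52·a + 0.46·b = 98.9
N: 0.11·a + 0.18·b = 34.31
Eliminate a: (row1) − 0.52/0.11·(row2) → -0.390909·b = -63.2927, so b = 161.912.
Back-substitute: a = (98.9 − 0.46·161.912) / 0.52 = 46.9628.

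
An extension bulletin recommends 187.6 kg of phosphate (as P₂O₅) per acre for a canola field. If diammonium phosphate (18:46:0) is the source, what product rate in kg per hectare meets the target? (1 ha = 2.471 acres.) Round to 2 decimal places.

1007.74 kg of product per hectare

Product per acre = 187.6 / 46% = 407.826 kg.
Convert to per hectare: 407.826 × 2.471 = 1007.738 kg.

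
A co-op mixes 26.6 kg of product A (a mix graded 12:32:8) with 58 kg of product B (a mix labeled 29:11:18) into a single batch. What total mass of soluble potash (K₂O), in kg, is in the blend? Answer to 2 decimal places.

12.57 kg K₂O

K₂O mass = 8%×26.6 + 18%×58 = 12.568 kg.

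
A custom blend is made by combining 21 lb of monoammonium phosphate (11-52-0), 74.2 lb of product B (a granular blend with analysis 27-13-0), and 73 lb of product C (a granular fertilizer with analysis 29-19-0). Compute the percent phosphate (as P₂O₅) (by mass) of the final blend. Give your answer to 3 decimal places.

Total mass = 21 + 74.2 + 73 = 168.2 lb.
P₂O₅ mass = 52%×21 + 13%×74.2 + 19%×73 = 34.436 lb.
% P₂O₅ = 34.436 / 168.2 = 20.4732%.

20.473% P₂O₅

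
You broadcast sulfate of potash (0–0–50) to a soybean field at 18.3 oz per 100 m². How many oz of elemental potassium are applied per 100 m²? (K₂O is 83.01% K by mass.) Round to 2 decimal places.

7.60 oz K per hundred sq m

K₂O per 100 m² = 18.3 × 50% = 9.15 oz.
Elemental K = 9.15 × 0.8301 = 7.59542 oz per 100 m².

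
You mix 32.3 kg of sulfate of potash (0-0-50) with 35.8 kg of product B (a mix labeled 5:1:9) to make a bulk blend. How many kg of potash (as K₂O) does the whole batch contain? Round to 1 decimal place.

K₂O mass = 50%×32.3 + 9%×35.8 = 19.372 kg.

19.4 kg K₂O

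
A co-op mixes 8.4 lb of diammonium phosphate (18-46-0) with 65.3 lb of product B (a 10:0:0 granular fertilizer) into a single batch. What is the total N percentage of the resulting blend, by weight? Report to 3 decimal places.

Total mass = 8.4 + 65.3 = 73.7 lb.
N mass = 18%×8.4 + 10%×65.3 = 8.042 lb.
% N = 8.042 / 73.7 = 10.9118%.

10.912% N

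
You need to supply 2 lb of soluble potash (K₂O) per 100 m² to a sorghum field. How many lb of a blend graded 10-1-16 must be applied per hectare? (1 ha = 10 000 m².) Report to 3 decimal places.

Product per 100 m² = 2 / 16% = 12.5 lb.
Convert to per hectare: 12.5 × 100 = 1250 lb.

1250.000 lb of product per hectare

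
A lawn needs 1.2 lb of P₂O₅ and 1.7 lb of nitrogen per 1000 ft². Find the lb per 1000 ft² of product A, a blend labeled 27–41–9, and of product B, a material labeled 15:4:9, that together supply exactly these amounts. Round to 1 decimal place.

2.2 lb product A, 7.4 lb product B

Per-1000 ft² balance (a = product A, b = product B):
P₂O₅: 0.41·a + 0.04·b = 1.2
N: 0.27·a + 0.15·b = 1.7
Solving simultaneously: a = 2.20907, b = 7.357.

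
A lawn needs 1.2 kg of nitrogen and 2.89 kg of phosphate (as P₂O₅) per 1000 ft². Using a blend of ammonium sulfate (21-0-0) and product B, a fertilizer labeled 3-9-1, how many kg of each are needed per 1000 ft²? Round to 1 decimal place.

1.1 kg ammonium sulfate, 32.1 kg product B

With a, b = kg per 1000 ft² of ammonium sulfate and product B:
N: 0.21·a + 0.03·b = 1.2
P₂O₅: 0·a + 0.09·b = 2.89
Solving simultaneously: a = 1.12698, b = 32.1111.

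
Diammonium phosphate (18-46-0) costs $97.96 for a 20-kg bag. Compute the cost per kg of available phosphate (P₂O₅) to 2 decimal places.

P₂O₅ in bag = 20 × 46% = 9.2 kg.
Cost per kg P₂O₅ = $97.96 / 9.2 = $10.6478.

$10.65 per kg P₂O₅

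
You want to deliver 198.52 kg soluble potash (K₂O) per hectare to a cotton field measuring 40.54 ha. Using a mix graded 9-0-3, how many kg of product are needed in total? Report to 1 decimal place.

268266.7 kg

Product per hectare = 198.52 / 3% = 6617.33 kg.
Total product = 6617.33 × 40.54 = 268266.69 kg.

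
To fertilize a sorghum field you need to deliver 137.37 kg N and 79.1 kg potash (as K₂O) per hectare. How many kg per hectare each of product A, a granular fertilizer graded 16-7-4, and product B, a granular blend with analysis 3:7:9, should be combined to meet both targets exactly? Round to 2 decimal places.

756.84 kg product A, 542.52 kg product B

With a, b = kg per hectare of product A and product B:
N: 0.16·a + 0.03·b = 137.37
K₂O: 0.04·a + 0.09·b = 79.1
Solving simultaneously: a = 756.841, b = 542.515.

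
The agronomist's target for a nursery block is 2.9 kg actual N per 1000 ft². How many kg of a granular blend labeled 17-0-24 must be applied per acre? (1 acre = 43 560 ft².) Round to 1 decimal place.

743.1 kg of product per acre

Product per 1000 ft² = 2.9 / 17% = 17.0588 kg.
Convert to per acre: 17.0588 × 43.56 = 743.082 kg.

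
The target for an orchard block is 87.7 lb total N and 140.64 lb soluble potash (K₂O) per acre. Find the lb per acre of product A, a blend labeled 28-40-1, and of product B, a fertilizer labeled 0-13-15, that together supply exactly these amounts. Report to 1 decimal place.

With a, b = lb per acre of product A and product B:
N: 0.28·a + 0·b = 87.7
K₂O: 0.01·a + 0.15·b = 140.64
Eliminate b: (row1) − 0/0.15·(row2) → 0.28·a = 87.7, so a = 313.214.
Then b = (140.64 − 0.01·313.214) / 0.15 = 916.719.

313.2 lb product A, 916.7 lb product B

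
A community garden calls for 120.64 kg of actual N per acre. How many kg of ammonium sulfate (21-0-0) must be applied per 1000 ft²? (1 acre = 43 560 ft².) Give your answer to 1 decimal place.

Product per acre = 120.64 / 21% = 574.476 kg.
Convert to per 1000 ft²: 574.476 × 0.0229568 = 13.1882 kg.

13.2 kg of product per thousand sq ft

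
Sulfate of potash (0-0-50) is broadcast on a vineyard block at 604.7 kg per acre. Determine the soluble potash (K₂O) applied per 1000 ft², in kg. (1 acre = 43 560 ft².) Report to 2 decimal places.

6.94 kg K₂O per thousand sq ft

K₂O per acre = 604.7 × 50% = 302.35 kg.
Convert to per 1000 ft²: 302.35 × 0.0229568 = 6.941 kg.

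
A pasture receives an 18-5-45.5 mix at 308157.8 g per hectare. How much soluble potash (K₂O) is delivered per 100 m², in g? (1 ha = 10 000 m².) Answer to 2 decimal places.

1402.12 g K₂O per hundred sq m

K₂O per hectare = 308157.8 × 45.5% = 140212 g.
Convert to per 100 m²: 140212 × 0.01 = 1402.118 g.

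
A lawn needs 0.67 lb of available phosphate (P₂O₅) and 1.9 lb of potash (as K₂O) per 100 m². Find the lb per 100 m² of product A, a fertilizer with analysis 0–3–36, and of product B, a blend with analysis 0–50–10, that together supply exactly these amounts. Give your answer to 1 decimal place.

Let a = lb of product A, b = lb of product B (per 100 m²).
P₂O₅: 0.03·a + 0.5·b = 0.67
K₂O: 0.36·a + 0.1·b = 1.9
Eliminate a: (row1) − 0.03/0.36·(row2) → 0.491667·b = 0.511667, so b = 1.04068.
Back-substitute: a = (0.67 − 0.5·1.04068) / 0.03 = 4.9887.

5.0 lb product A, 1.0 lb product B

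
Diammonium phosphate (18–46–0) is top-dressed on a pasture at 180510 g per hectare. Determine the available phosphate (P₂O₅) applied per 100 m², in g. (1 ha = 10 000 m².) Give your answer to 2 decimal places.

P₂O₅ per hectare = 180510 × 46% = 83034.6 g.
Convert to per 100 m²: 83034.6 × 0.01 = 830.346 g.

830.35 g P₂O₅ per hundred sq m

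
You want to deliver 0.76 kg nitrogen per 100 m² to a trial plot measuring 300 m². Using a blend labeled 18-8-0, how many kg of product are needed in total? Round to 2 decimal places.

Product per 100 m² = 0.76 / 18% = 4.22222 kg.
Total product = 4.22222 × 300 / 100 = 12.6667 kg.

12.67 kg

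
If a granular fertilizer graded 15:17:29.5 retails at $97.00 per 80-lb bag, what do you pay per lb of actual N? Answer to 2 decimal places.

$8.08 per lb N

N in bag = 80 × 15% = 12 lb.
Cost per lb N = $97.00 / 12 = $8.0833.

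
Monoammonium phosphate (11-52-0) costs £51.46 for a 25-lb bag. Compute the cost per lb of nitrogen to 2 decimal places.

N in bag = 25 × 11% = 2.75 lb.
Cost per lb N = £51.46 / 2.75 = £18.7127.

£18.71 per lb N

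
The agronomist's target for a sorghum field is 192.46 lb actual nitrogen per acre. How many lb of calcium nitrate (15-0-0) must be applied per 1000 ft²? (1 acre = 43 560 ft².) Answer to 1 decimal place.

Product per acre = 192.46 / 15% = 1283.07 lb.
Convert to per 1000 ft²: 1283.07 × 0.0229568 = 29.4552 lb.

29.5 lb of product per thousand sq ft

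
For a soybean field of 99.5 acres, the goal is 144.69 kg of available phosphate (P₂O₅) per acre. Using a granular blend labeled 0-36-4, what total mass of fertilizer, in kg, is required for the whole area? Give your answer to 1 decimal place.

Product per acre = 144.69 / 36% = 401.917 kg.
Total product = 401.917 × 99.5 = 39990.71 kg.

39990.7 kg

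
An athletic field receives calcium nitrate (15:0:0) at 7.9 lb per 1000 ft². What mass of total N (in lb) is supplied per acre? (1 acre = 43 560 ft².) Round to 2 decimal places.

nitrogen per 1000 ft² = 7.9 × 15% = 1.185 lb.
Convert to per acre: 1.185 × 43.56 = 51.6186 lb.

51.62 lb N per acre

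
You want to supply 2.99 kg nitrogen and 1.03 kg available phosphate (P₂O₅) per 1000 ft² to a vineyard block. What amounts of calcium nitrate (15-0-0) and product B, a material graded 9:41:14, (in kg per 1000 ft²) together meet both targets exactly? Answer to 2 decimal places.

18.43 kg calcium nitrate, 2.51 kg product B

Per-1000 ft² balance (a = calcium nitrate, b = product B):
N: 0.15·a + 0.09·b = 2.99
P₂O₅: 0·a + 0.41·b = 1.03
Solving simultaneously: a = 18.426, b = 2.5122.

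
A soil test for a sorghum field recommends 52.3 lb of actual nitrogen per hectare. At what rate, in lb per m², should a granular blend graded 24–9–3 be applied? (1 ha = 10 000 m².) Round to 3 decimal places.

0.022 lb of product per sq m

Product per hectare = 52.3 / 24% = 217.917 lb.
Convert to per m²: 217.917 × 0.0001 = 0.0217917 lb.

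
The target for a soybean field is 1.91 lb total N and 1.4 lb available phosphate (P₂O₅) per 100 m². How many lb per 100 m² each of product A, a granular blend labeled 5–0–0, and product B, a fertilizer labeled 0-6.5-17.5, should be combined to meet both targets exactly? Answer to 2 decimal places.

Let a = lb of product A, b = lb of product B (per 100 m²).
N: 0.05·a + 0·b = 1.91
P₂O₅: 0·a + 0.065·b = 1.4
Solving simultaneously: a = 38.2, b = 21.5385.

38.20 lb product A, 21.54 lb product B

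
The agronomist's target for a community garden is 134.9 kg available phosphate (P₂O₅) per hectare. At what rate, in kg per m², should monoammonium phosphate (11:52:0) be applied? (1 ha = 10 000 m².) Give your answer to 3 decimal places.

0.026 kg of product per sq m

Product per hectare = 134.9 / 52% = 259.423 kg.
Convert to per m²: 259.423 × 0.0001 = 0.0259423 kg.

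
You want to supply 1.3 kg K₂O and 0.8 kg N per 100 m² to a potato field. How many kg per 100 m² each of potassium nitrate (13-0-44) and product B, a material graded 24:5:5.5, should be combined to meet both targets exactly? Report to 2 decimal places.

Per-100 m² balance (a = potassium nitrate, b = product B):
K₂O: 0.44·a + 0.055·b = 1.3
N: 0.13·a + 0.24·b = 0.8
Solving simultaneously: a = 2.72219, b = 1.85881.

2.72 kg potassium nitrate, 1.86 kg product B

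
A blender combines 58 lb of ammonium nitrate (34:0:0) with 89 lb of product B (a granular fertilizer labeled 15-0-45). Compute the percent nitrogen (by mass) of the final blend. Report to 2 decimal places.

22.50% N

Total mass = 58 + 89 = 147 lb.
N mass = 34%×58 + 15%×89 = 33.07 lb.
% N = 33.07 / 147 = 22.4966%.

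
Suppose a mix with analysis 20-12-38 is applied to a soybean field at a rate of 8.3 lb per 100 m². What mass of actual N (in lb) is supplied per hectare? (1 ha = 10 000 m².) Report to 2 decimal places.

166.00 lb N per hectare

nitrogen per 100 m² = 8.3 × 20% = 1.66 lb.
Convert to per hectare: 1.66 × 100 = 166 lb.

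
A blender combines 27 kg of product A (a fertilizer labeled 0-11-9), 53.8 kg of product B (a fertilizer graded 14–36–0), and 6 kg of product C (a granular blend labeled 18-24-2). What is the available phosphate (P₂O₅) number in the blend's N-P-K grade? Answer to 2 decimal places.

27.39% P₂O₅

Total mass = 27 + 53.8 + 6 = 86.8 kg.
P₂O₅ mass = 11%×27 + 36%×53.8 + 24%×6 = 23.778 kg.
% P₂O₅ = 23.778 / 86.8 = 27.394%.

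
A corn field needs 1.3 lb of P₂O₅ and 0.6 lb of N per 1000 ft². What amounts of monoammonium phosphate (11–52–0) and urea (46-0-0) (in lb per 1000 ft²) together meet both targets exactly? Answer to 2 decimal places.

With a, b = lb per 1000 ft² of monoammonium phosphate and urea:
P₂O₅: 0.52·a + 0·b = 1.3
N: 0.11·a + 0.46·b = 0.6
From row1: a = (1.3 − 0·b) / 0.52.
Into row2: 0.11·(1.3 − 0·b)/0.52 + 0.46·b = 0.6 → b = 0.706522, a = 2.5.

2.50 lb monoammonium phosphate, 0.71 lb urea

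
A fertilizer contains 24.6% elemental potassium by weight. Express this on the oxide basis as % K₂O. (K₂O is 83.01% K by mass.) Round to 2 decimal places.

%K₂O = 24.6 / 0.8301 = 29.63498%.

29.63% K₂O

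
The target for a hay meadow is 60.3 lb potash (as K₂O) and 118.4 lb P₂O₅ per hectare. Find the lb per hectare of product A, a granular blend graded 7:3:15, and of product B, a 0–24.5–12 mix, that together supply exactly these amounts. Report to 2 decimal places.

Per-hectare balance (a = product A, b = product B):
K₂O: 0.15·a + 0.12·b = 60.3
P₂O₅: 0.03·a + 0.245·b = 118.4
Eliminate b: (row1) − 0.12/0.245·(row2) → 0.135306·a = 2.30816, so a = 17.0588.
Then b = (118.4 − 0.03·17.0588) / 0.245 = 481.176.

17.06 lb product A, 481.18 lb product B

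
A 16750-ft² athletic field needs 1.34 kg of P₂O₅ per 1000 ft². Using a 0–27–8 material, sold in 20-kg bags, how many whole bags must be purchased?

5 bags

Product per 1000 ft² = 1.34 / 27% = 4.96296 kg.
Total product = 4.96296 × 16750 / 1000 = 83.1296 kg.
Bags = ⌈83.1296 / 20⌉ = 5.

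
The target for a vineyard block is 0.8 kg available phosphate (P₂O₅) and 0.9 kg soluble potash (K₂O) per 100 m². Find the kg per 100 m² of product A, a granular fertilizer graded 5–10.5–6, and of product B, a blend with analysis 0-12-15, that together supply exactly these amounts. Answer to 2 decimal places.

With a, b = kg per 100 m² of product A and product B:
P₂O₅: 0.105·a + 0.12·b = 0.8
K₂O: 0.06·a + 0.15·b = 0.9
From row1: a = (0.8 − 0.12·b) / 0.105.
Into row2: 0.06·(0.8 − 0.12·b)/0.105 + 0.15·b = 0.9 → b = 5.4386, a = 1.40351.

1.40 kg product A, 5.44 kg product B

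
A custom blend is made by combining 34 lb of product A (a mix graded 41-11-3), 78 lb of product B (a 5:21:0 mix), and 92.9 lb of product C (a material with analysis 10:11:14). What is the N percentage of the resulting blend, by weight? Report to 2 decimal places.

13.24% N

Total mass = 34 + 78 + 92.9 = 204.9 lb.
N mass = 41%×34 + 5%×78 + 10%×92.9 = 27.13 lb.
% N = 27.13 / 204.9 = 13.2406%.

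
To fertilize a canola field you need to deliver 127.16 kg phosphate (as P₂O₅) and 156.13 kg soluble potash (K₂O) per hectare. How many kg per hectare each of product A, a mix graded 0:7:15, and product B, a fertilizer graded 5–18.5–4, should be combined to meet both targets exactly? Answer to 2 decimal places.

953.81 kg product A, 326.45 kg product B

Let a = kg of product A, b = kg of product B (per hectare).
P₂O₅: 0.07·a + 0.185·b = 127.16
K₂O: 0.15·a + 0.04·b = 156.13
Solving simultaneously: a = 953.814, b = 326.449.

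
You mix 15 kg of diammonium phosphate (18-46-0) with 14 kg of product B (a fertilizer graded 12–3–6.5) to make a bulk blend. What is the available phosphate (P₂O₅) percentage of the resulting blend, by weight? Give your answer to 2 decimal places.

25.24% P₂O₅

Total mass = 15 + 14 = 29 kg.
P₂O₅ mass = 46%×15 + 3%×14 = 7.32 kg.
% P₂O₅ = 7.32 / 29 = 25.2414%.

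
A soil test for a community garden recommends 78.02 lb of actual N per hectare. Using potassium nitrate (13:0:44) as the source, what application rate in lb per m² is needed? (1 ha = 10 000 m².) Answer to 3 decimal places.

Product per hectare = 78.02 / 13% = 600.154 lb.
Convert to per m²: 600.154 × 0.0001 = 0.0600154 lb.

0.060 lb of product per sq m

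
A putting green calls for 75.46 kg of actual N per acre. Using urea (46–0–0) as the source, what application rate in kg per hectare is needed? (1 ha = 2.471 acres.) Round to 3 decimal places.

Product per acre = 75.46 / 46% = 164.043 kg.
Convert to per hectare: 164.043 × 2.471 = 405.3514 kg.

405.351 kg of product per hectare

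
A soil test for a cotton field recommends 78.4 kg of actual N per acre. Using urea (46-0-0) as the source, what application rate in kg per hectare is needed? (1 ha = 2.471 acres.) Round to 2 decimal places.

421.14 kg of product per hectare

Product per acre = 78.4 / 46% = 170.435 kg.
Convert to per hectare: 170.435 × 2.471 = 421.144 kg.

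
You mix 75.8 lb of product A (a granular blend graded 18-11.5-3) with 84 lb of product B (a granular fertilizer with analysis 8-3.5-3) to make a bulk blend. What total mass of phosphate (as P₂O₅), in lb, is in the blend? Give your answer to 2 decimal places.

11.66 lb P₂O₅

P₂O₅ mass = 11.5%×75.8 + 3.5%×84 = 11.657 lb.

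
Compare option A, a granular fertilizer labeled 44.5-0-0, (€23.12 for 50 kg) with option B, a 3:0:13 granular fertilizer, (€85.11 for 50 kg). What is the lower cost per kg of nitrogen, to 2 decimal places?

option A: N per bag = 50 × 44.5% = 22.25 kg; cost = 23.12 / 22.25 = €1.0391/kg N.
option B: N per bag = 50 × 3% = 1.5 kg; cost = 85.11 / 1.5 = €56.7400/kg N.
option A is cheaper.

€1.04 per kg N (option A)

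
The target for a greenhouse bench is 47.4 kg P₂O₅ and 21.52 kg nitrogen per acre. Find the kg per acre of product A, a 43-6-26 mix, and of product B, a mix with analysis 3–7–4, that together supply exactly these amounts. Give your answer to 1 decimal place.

Per-acre balance (a = product A, b = product B):
P₂O₅: 0.06·a + 0.07·b = 47.4
N: 0.43·a + 0.03·b = 21.52
From row1: a = (47.4 − 0.07·b) / 0.06.
Into row2: 0.43·(47.4 − 0.07·b)/0.06 + 0.03·b = 21.52 → b = 674.587, a = 2.98233.

3.0 kg product A, 674.6 kg product B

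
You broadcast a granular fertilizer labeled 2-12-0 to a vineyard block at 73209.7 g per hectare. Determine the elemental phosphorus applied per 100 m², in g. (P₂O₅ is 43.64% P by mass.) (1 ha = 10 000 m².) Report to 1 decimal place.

P₂O₅ per hectare = 73209.7 × 12% = 8785.16 g.
Elemental P = 8785.16 × 0.4364 = 3833.85 g per hectare.
Convert to per 100 m²: 3833.85 × 0.01 = 38.3385 g.

38.3 g P per hundred sq m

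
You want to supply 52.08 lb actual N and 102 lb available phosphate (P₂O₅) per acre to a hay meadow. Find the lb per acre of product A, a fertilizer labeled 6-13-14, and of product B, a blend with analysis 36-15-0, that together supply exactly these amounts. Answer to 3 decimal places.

764.762 lb product A, 17.206 lb product B

Per-acre balance (a = product A, b = product B):
N: 0.06·a + 0.36·b = 52.08
P₂O₅: 0.13·a + 0.15·b = 102
Eliminate b: (row1) − 0.36/0.15·(row2) → -0.252·a = -192.72, so a = 764.7619.
Then b = (102 − 0.13·764.7619) / 0.15 = 17.2063.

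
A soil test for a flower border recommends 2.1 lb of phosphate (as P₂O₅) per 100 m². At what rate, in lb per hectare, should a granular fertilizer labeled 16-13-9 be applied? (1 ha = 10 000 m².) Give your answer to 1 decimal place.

Product per 100 m² = 2.1 / 13% = 16.1538 lb.
Convert to per hectare: 16.1538 × 100 = 1615.38 lb.

1615.4 lb of product per hectare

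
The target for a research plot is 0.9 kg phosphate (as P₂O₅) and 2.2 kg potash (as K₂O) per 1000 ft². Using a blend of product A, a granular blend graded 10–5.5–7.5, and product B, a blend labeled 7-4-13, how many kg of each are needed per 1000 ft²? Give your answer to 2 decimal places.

6.99 kg product A, 12.89 kg product B

With a, b = kg per 1000 ft² of product A and product B:
P₂O₅: 0.055·a + 0.04·b = 0.9
K₂O: 0.075·a + 0.13·b = 2.2
Eliminate b: (row1) − 0.04/0.13·(row2) → 0.0319231·a = 0.223077, so a = 6.98795.
Then b = (2.2 − 0.075·6.98795) / 0.13 = 12.8916.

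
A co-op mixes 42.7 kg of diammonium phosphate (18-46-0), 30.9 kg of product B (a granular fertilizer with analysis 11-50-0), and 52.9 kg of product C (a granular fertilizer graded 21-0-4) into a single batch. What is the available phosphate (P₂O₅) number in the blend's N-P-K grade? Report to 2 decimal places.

27.74% P₂O₅

Total mass = 42.7 + 30.9 + 52.9 = 126.5 kg.
P₂O₅ mass = 46%×42.7 + 50%×30.9 + 0%×52.9 = 35.092 kg.
% P₂O₅ = 35.092 / 126.5 = 27.7407%.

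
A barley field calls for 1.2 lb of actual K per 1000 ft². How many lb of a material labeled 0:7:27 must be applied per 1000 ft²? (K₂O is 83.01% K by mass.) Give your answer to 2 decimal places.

As K₂O: 1.2 / 0.8301 = 1.44561 lb per 1000 ft².
Product per 1000 ft² = 1.44561 / 27% = 5.35411 lb.

5.35 lb of product per thousand sq ft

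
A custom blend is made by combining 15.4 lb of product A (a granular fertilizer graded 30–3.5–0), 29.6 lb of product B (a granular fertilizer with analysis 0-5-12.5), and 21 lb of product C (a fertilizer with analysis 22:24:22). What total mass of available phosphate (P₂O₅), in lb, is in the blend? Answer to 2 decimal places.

P₂O₅ mass = 3.5%×15.4 + 5%×29.6 + 24%×21 = 7.059 lb.

7.06 lb P₂O₅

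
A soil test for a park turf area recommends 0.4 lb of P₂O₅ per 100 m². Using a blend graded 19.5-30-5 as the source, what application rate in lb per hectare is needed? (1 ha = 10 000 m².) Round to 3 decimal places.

Product per 100 m² = 0.4 / 30% = 1.33333 lb.
Convert to per hectare: 1.33333 × 100 = 133.3333 lb.

133.333 lb of product per hectare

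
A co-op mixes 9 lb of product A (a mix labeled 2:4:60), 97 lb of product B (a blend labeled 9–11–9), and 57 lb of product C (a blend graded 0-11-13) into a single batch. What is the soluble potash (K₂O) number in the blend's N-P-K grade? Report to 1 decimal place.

13.2% K₂O

Total mass = 9 + 97 + 57 = 163 lb.
K₂O mass = 60%×9 + 9%×97 + 13%×57 = 21.54 lb.
% K₂O = 21.54 / 163 = 13.2147%.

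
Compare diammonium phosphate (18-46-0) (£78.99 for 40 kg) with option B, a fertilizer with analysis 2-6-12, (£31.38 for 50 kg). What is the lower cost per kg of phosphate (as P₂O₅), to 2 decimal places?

£4.29 per kg P₂O₅ (diammonium phosphate)

diammonium phosphate: P₂O₅ per bag = 40 × 46% = 18.4 kg; cost = 78.99 / 18.4 = £4.2929/kg P₂O₅.
option B: P₂O₅ per bag = 50 × 6% = 3 kg; cost = 31.38 / 3 = £10.4600/kg P₂O₅.
diammonium phosphate is cheaper.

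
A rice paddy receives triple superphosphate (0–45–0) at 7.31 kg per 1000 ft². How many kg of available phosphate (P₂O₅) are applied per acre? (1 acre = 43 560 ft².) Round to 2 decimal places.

143.29 kg P₂O₅ per acre

P₂O₅ per 1000 ft² = 7.31 × 45% = 3.2895 kg.
Convert to per acre: 3.2895 × 43.56 = 143.291 kg.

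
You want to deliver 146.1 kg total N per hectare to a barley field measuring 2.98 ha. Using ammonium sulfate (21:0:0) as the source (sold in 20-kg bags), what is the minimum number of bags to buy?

104 bags

Product per hectare = 146.1 / 21% = 695.714 kg.
Total product = 695.714 × 2.98 = 2073.23 kg.
Bags = ⌈2073.23 / 20⌉ = 104.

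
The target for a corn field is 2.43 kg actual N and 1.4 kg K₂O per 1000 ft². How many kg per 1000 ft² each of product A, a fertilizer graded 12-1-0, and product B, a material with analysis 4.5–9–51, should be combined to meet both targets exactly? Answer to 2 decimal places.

19.22 kg product A, 2.75 kg product B

Per-1000 ft² balance (a = product A, b = product B):
N: 0.12·a + 0.045·b = 2.43
K₂O: 0·a + 0.51·b = 1.4
Solving simultaneously: a = 19.2206, b = 2.7451.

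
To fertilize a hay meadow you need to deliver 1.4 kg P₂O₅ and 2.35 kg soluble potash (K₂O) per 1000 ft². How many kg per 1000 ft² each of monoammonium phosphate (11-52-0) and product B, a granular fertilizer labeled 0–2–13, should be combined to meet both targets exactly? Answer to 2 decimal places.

With a, b = kg per 1000 ft² of monoammonium phosphate and product B:
P₂O₅: 0.52·a + 0.02·b = 1.4
K₂O: 0·a + 0.13·b = 2.35
Solving simultaneously: a = 1.99704, b = 18.0769.

2.00 kg monoammonium phosphate, 18.08 kg product B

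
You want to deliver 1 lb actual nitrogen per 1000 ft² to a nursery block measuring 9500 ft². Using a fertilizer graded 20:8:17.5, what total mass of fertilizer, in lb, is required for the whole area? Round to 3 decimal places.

Product per 1000 ft² = 1 / 20% = 5 lb.
Total product = 5 × 9500 / 1000 = 47.5 lb.

47.500 lb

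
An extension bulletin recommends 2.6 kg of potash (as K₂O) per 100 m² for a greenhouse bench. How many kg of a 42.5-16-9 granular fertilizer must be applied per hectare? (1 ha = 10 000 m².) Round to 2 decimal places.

Product per 100 m² = 2.6 / 9% = 28.8889 kg.
Convert to per hectare: 28.8889 × 100 = 2888.889 kg.

2888.89 kg of product per hectare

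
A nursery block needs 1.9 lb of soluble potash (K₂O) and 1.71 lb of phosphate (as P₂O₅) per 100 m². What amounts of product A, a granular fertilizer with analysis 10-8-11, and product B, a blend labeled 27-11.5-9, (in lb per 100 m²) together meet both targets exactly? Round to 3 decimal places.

11.853 lb product A, 6.624 lb product B

Per-100 m² balance (a = product A, b = product B):
K₂O: 0.11·a + 0.09·b = 1.9
P₂O₅: 0.08·a + 0.115·b = 1.71
Solving simultaneously: a = 11.8532, b = 6.62385.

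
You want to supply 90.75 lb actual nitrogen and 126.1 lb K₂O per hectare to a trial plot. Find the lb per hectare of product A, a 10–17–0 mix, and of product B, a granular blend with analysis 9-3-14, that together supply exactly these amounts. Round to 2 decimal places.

With a, b = lb per hectare of product A and product B:
N: 0.1·a + 0.09·b = 90.75
K₂O: 0·a + 0.14·b = 126.1
Solving simultaneously: a = 96.8571, b = 900.714.

96.86 lb product A, 900.71 lb product B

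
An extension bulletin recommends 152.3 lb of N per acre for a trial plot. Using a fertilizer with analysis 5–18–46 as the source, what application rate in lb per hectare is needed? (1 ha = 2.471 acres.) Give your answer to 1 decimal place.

7526.7 lb of product per hectare

Product per acre = 152.3 / 5% = 3046 lb.
Convert to per hectare: 3046 × 2.471 = 7526.67 lb.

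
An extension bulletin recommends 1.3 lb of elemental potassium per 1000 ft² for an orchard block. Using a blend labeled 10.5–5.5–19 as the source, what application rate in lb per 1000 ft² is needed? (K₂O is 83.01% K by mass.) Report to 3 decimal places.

As K₂O: 1.3 / 0.8301 = 1.56608 lb per 1000 ft².
Product per 1000 ft² = 1.56608 / 19% = 8.24251 lb.

8.243 lb of product per thousand sq ft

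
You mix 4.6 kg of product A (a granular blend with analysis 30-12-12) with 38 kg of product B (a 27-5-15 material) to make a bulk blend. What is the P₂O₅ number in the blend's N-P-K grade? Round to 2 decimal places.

5.76% P₂O₅

Total mass = 4.6 + 38 = 42.6 kg.
P₂O₅ mass = 12%×4.6 + 5%×38 = 2.452 kg.
% P₂O₅ = 2.452 / 42.6 = 5.75587%.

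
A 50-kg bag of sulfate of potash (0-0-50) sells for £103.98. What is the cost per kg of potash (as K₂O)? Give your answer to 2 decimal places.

£4.16 per kg K₂O

K₂O in bag = 50 × 50% = 25 kg.
Cost per kg K₂O = £103.98 / 25 = £4.1592.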